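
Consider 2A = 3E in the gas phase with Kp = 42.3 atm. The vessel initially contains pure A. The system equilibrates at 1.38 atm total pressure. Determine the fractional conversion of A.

Let X = conversion of A (basis 1 mol A); extent of reaction ξ = 0.5X.
At extent ξ: n_A = 1 − X; n_E = 1.5X.
Summing: n_T = 1 + 0.5X.
y_i = n_i/n_T, p_i = y_i·P. Kp = p_E^3 / (p_A^2).
Setting this equal to 42.3 atm and taking the physical root (0 < X < 1) gives X = 0.800.

X = 0.800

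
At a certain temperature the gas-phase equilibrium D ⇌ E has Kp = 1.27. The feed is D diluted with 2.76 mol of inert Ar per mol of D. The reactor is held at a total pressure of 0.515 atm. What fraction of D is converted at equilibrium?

X = 0.559

Let X = conversion of D (basis 1 mol D); extent of reaction ξ = X.
Species balance: n_D = 1 − X; n_E = X; n_I = 2.76 (inert).
n_T stays at 3.76 (no change in mole number).
y_i = n_i/n_T, p_i = y_i·P. Kp = p_E / (p_D).
This yields a degree-1 equation in X; solving on (0,1), X = 0.559.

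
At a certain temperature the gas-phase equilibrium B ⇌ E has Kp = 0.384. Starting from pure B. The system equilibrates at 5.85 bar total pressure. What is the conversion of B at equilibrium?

Basis: 1 mol B initially; let X = conversion of B. Extent ξ = X.
Moles: n_B = 1 − X; n_E = X.
n_T stays at 1 (no change in mole number).
Mole fractions y_i = n_i/n_T; Kp = p_E / (p_B) with p_i = y_i·P.
Setting this equal to 0.384 and taking the physical root (0 < X < 1) gives X = 0.277.

X = 0.277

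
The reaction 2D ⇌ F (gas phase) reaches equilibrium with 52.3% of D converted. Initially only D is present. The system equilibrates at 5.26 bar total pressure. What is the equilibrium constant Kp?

Basis: 1 mol D initially; let X = conversion of D. Extent ξ = 0.5X.
At extent ξ: n_D = 1 − X; n_F = 0.5X.
Total moles n_T = 1 − 0.5X.
At X = 0.523: n_D = 0.477, n_F = 0.262, n_T = 0.738.
p_i = (n_i/n_T)·P. Kp = p_F / (p_D^2) = 0.161 bar^-1.

Kp = 0.161 bar^-1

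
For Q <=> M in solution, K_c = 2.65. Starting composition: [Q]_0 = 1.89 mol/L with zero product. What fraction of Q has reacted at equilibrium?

X = 0.726

Let X = conversion of Q; extent ξ = 1.89·X mol/L.
Concentrations: [Q] = 1.89 − 1.89X; [M] = 1.89X.
K_c = [M] / ([Q]).
Solving K_c = 2.65 for X ∈ (0,1): X = 0.726.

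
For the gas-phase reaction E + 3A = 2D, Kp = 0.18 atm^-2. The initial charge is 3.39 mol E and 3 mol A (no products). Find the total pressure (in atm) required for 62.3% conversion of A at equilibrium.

Let X = conversion of A (basis 3 mol A); extent of reaction ξ = X.
At extent ξ: n_E = 3.39 − X; n_A = 3 − 3X; n_D = 2X.
Total moles n_T = 6.39 − 2X.
Kp = p_D^2 / (p_E p_A^3) with p_i = (n_i/n_T)·P.
At X = 0.623: the mole-fraction product g(X) = Π y_i^ν_i = 10.26. Since Kp = g(X)·P^{-2}, P = (g/Kp)^(1/2) = (10.26/0.18)^(1/2) = 7.55 atm.

P = 7.55 atm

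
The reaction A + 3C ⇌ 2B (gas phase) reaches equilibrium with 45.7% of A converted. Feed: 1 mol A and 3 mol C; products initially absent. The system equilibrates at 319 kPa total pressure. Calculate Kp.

Kp = 3.33e-05 kPa^-2

Basis: 1 mol A initially; let X = conversion of A. Extent ξ = X.
Mole table: n_A = 1 − X; n_C = 3 − 3X; n_B = 2X.
Summing: n_T = 4 − 2X.
At X = 0.457: n_A = 0.543, n_C = 1.63, n_B = 0.914, n_T = 3.09.
p_i = (n_i/n_T)·P. Kp = p_B^2 / (p_A p_C^3) = 3.33e-05 kPa^-2.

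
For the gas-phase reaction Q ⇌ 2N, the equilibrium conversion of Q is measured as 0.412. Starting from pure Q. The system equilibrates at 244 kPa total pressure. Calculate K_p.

Let X = conversion of Q (basis 1 mol Q); extent of reaction ξ = X.
Species balance: n_Q = 1 − X; n_N = 2X.
Total moles n_T = 1 + X.
At X = 0.412: n_Q = 0.588, n_N = 0.824, n_T = 1.41.
p_i = (n_i/n_T)·P. K_p = p_N^2 / (p_Q) = 200 kPa.

K_p = 200 kPa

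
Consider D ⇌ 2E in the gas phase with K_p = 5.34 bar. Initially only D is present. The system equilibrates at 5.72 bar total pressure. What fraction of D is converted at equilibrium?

X = 0.435

Basis: 1 mol D initially; let X = conversion of D. Extent ξ = X.
Species balance: n_D = 1 − X; n_E = 2X.
Summing: n_T = 1 + X.
With p_i = (n_i/n_T)P, K_p = p_E^2 / (p_D).
Substituting and setting equal to 5.34 bar gives a polynomial in X; the root in (0,1) is X = 0.435.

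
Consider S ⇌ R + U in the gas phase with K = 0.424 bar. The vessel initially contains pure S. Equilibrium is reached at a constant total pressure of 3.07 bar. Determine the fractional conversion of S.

Let X = conversion of S (basis 1 mol S); extent of reaction ξ = X.
Mole table: n_S = 1 − X; n_R = X; n_U = X.
Summing: n_T = 1 + X.
With p_i = (n_i/n_T)P, K = p_R p_U / (p_S).
Equating to 0.424 bar and solving on 0 < X < 1: X = 0.348.

X = 0.348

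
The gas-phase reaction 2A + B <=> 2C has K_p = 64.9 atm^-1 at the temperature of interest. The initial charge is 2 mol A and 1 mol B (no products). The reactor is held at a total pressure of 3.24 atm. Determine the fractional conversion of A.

Take 2 mol A as basis and let X be its fractional conversion, so ξ = X.
At extent ξ: n_A = 2 − 2X; n_B = 1 − X; n_C = 2X.
n_T = Σnᵢ = 3 − X.
With p_i = (n_i/n_T)P, K_p = p_C^2 / (p_A^2 p_B).
Substituting and setting equal to 64.9 atm^-1 gives a polynomial in X; the root in (0,1) is X = 0.810.

X = 0.810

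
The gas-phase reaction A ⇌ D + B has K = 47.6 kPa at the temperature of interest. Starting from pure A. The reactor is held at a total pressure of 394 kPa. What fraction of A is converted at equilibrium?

X = 0.328

Let X = conversion of A (basis 1 mol A); extent of reaction ξ = X.
At extent ξ: n_A = 1 − X; n_D = X; n_B = X.
Total moles n_T = 1 + X.
With p_i = (n_i/n_T)P, K = p_D p_B / (p_A).
This yields a degree-2 equation in X; solving on (0,1), X = 0.328.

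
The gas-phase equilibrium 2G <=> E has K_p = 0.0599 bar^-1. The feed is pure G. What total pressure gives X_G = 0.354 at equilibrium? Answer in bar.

Take 1 mol G as basis and let X be its fractional conversion, so ξ = 0.5X.
Mole table: n_G = 1 − X; n_E = 0.5X.
Total moles n_T = 1 − 0.5X.
K_p = p_E / (p_G^2) with p_i = (n_i/n_T)·P.
At X = 0.354: the mole-fraction product g(X) = Π y_i^ν_i = 0.3491. Since K_p = g(X)·P^{-1}, P = (g/K_p)^(1/1) = (0.3491/0.0599)^(1/1) = 5.83 bar.

P = 5.83 bar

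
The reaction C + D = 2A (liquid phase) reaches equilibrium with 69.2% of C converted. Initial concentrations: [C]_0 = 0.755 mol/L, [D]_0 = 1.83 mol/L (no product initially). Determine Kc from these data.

Let X = conversion of C.
Concentrations: [C] = 0.755 − 0.755X; [D] = 1.83 − 0.755X; [A] = 1.51X.
At X = 0.692: [C] = 0.233, [D] = 1.31, [A] = 1.04.
Kc = [A]^2 / ([C] [D]) = 3.59.

Kc = 3.59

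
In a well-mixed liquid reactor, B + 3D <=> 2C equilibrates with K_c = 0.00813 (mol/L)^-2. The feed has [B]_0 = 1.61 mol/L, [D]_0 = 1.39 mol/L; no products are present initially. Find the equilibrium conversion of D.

Let X = conversion of D; extent ξ = 1.39X/3 mol/L.
Concentrations: [B] = 1.61 − 0.463X; [D] = 1.39 − 1.39X; [C] = 0.927X.
K_c = [C]^2 / ([B] [D]^3).
Solving K_c = 0.00813 for X ∈ (0,1): X = 0.154.

X = 0.154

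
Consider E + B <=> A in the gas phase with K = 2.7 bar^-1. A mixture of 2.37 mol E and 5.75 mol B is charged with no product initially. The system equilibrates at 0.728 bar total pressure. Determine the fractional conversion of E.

Basis: 2.37 mol E initially; let X = conversion of E. Extent ξ = 2.37X.
Moles: n_E = 2.37 − 2.37X; n_B = 5.75 − 2.37X; n_A = 2.37X.
Summing: n_T = 8.12 − 2.37X.
y_i = n_i/n_T, p_i = y_i·P. K = p_A / (p_E p_B).
Setting this equal to 2.7 bar^-1 and taking the physical root (0 < X < 1) gives X = 0.561.

X = 0.561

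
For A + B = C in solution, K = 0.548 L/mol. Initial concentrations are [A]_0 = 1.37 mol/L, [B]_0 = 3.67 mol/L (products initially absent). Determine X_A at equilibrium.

X = 0.609

Let X = conversion of A; extent ξ = 1.37·X mol/L.
Concentrations: [A] = 1.37 − 1.37X; [B] = 3.67 − 1.37X; [C] = 1.37X.
K = [C] / ([A] [B]).
Setting equal to 0.548 and solving for X on (0,1) gives X = 0.609.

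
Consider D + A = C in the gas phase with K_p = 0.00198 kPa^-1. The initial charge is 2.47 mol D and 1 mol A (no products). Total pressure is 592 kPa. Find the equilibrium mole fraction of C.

Let X = conversion of A (basis 1 mol A); extent of reaction ξ = X.
At extent ξ: n_D = 2.47 − X; n_A = 1 − X; n_C = X.
Summing: n_T = 3.47 − X.
Mole fractions y_i = n_i/n_T; K_p = p_C / (p_D p_A) with p_i = y_i·P.
Equating to 0.00198 kPa^-1 and solving on 0 < X < 1: X = 0.440.
Then n_C = 0.44, n_T = 3.03, so y_C = 0.145.

y_C = 0.145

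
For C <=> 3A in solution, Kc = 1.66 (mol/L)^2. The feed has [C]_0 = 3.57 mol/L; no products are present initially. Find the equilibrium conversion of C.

Let X = conversion of C; extent ξ = 3.57·X mol/L.
Concentrations: [C] = 3.57 − 3.57X; [A] = 10.7X.
Kc = [A]^3 / ([C]).
Equating to 1.66 (mol/L)^2: the physical root is X = 0.159.

X = 0.159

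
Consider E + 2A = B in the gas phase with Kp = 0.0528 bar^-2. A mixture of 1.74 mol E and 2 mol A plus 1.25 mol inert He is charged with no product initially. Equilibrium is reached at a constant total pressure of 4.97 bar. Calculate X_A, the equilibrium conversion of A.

Take 2 mol A as basis and let X be its fractional conversion, so ξ = X.
Mole table: n_E = 1.74 − X; n_A = 2 − 2X; n_B = X; n_I = 1.25 (inert).
Total moles n_T = 4.99 − 2X.
y_i = n_i/n_T, p_i = y_i·P. Kp = p_B / (p_E p_A^2).
Substituting and setting equal to 0.0528 bar^-2 gives a polynomial in X; the root in (0,1) is X = 0.228.

X = 0.228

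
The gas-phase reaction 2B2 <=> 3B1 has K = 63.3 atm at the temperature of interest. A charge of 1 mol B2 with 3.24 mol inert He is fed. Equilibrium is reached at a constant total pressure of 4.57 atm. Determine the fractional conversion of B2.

Basis: 1 mol B2 initially; let X = conversion of B2. Extent ξ = 0.5X.
Mole table: n_B2 = 1 − X; n_B1 = 1.5X; n_I = 3.24 (inert).
n_T = Σnᵢ = 4.24 + 0.5X.
Mole fractions y_i = n_i/n_T; K = p_B1^3 / (p_B2^2) with p_i = y_i·P.
Setting this equal to 63.3 atm and taking the physical root (0 < X < 1) gives X = 0.828.

X = 0.828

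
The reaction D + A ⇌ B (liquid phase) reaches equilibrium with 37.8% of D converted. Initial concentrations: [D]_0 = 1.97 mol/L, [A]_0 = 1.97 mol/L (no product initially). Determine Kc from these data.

Let X = conversion of D.
Concentrations: [D] = 1.97 − 1.97X; [A] = 1.97 − 1.97X; [B] = 1.97X.
At X = 0.378: [D] = 1.23, [A] = 1.23, [B] = 0.745.
Kc = [B] / ([D] [A]) = 0.496 L/mol.

Kc = 0.496 L/mol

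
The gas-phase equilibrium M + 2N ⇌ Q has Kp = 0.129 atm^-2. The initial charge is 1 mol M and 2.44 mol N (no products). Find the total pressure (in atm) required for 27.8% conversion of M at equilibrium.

P = 2.64 atm

Take 1 mol M as basis and let X be its fractional conversion, so ξ = X.
Species balance: n_M = 1 − X; n_N = 2.44 − 2X; n_Q = X.
n_T = Σnᵢ = 3.44 − 2X.
Kp = p_Q / (p_M p_N^2) with p_i = (n_i/n_T)·P.
At X = 0.278: the mole-fraction product g(X) = Π y_i^ν_i = 0.9023. Since Kp = g(X)·P^{-2}, P = (g/Kp)^(1/2) = (0.9023/0.129)^(1/2) = 2.64 atm.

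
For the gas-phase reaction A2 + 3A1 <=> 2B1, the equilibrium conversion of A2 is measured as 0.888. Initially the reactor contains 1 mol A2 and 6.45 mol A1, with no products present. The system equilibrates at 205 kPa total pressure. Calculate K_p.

K_p = 0.000398 kPa^-2

Take 1 mol A2 as basis and let X be its fractional conversion, so ξ = X.
Mole table: n_A2 = 1 − X; n_A1 = 6.45 − 3X; n_B1 = 2X.
Summing: n_T = 7.45 − 2X.
At X = 0.888: n_A2 = 0.112, n_A1 = 3.79, n_B1 = 1.78, n_T = 5.67.
p_i = (n_i/n_T)·P. K_p = p_B1^2 / (p_A2 p_A1^3) = 0.000398 kPa^-2.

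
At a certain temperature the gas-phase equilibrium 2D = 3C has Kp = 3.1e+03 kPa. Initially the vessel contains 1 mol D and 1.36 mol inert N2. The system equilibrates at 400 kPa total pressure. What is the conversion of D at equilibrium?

Let X = conversion of D (basis 1 mol D); extent of reaction ξ = 0.5X.
Moles: n_D = 1 − X; n_C = 1.5X; n_I = 1.36 (inert).
Total moles n_T = 2.36 + 0.5X.
y_i = n_i/n_T, p_i = y_i·P. Kp = p_C^3 / (p_D^2).
Setting this equal to 3.1e+03 kPa and taking the physical root (0 < X < 1) gives X = 0.744.

X = 0.744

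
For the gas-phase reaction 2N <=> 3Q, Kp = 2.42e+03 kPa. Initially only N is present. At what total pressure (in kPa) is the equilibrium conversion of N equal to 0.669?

P = 350 kPa

Basis: 1 mol N initially; let X = conversion of N. Extent ξ = 0.5X.
At extent ξ: n_N = 1 − X; n_Q = 1.5X.
Summing: n_T = 1 + 0.5X.
Kp = p_Q^3 / (p_N^2) with p_i = (n_i/n_T)·P.
At X = 0.669: the mole-fraction product g(X) = Π y_i^ν_i = 6.912. Since Kp = g(X)·P^{1}, P = (Kp/g)^(1/1) = (2.42e+03/6.912)^(1/1) = 350 kPa.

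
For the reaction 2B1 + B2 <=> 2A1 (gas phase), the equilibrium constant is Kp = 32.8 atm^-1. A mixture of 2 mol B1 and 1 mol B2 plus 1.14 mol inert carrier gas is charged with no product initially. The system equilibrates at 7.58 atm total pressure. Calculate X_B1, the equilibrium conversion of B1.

X = 0.796

Take 2 mol B1 as basis and let X be its fractional conversion, so ξ = X.
Mole table: n_B1 = 2 − 2X; n_B2 = 1 − X; n_A1 = 2X; n_I = 1.14 (inert).
Summing: n_T = 4.14 − X.
y_i = n_i/n_T, p_i = y_i·P. Kp = p_A1^2 / (p_B1^2 p_B2).
Equating to 32.8 atm^-1 and solving on 0 < X < 1: X = 0.796.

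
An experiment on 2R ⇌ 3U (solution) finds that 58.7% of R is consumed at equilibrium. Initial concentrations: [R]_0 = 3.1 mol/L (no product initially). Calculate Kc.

Let X = conversion of R.
Concentrations: [R] = 3.1 − 3.1X; [U] = 4.65X.
At X = 0.587: [R] = 1.28, [U] = 2.73.
Kc = [U]^3 / ([R]^2) = 12.4 mol/L.

Kc = 12.4 mol/L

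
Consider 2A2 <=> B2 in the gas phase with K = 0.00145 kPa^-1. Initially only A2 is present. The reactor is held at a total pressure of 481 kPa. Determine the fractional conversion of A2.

X = 0.486

Let X = conversion of A2 (basis 1 mol A2); extent of reaction ξ = 0.5X.
At extent ξ: n_A2 = 1 − X; n_B2 = 0.5X.
Summing: n_T = 1 − 0.5X.
With p_i = (n_i/n_T)P, K = p_B2 / (p_A2^2).
Substituting and setting equal to 0.00145 kPa^-1 gives a polynomial in X; the root in (0,1) is X = 0.486.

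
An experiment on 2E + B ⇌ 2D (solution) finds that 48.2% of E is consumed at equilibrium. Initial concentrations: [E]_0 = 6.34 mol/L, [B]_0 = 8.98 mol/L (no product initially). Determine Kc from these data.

Let X = conversion of E.
Concentrations: [E] = 6.34 − 6.34X; [B] = 8.98 − 3.17X; [D] = 6.34X.
At X = 0.482: [E] = 3.28, [B] = 7.45, [D] = 3.06.
Kc = [D]^2 / ([E]^2 [B]) = 0.116 L/mol.

Kc = 0.116 L/mol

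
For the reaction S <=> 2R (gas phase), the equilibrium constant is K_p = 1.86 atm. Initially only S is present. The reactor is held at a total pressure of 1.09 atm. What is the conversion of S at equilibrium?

X = 0.547

Take 1 mol S as basis and let X be its fractional conversion, so ξ = X.
Moles: n_S = 1 − X; n_R = 2X.
n_T = Σnᵢ = 1 + X.
With p_i = (n_i/n_T)P, K_p = p_R^2 / (p_S).
Setting this equal to 1.86 atm and taking the physical root (0 < X < 1) gives X = 0.547.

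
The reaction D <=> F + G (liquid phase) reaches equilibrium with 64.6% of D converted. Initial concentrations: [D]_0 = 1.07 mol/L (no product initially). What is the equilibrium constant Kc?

Kc = 1.26 mol/L

Let X = conversion of D.
Concentrations: [D] = 1.07 − 1.07X; [F] = 1.07X; [G] = 1.07X.
At X = 0.646: [D] = 0.379, [F] = 0.691, [G] = 0.691.
Kc = [F] [G] / ([D]) = 1.26 mol/L.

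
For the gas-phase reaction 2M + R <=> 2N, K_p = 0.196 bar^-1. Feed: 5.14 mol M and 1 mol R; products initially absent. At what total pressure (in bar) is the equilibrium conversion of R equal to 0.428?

P = 2.03 bar

Take 1 mol R as basis and let X be its fractional conversion, so ξ = X.
Moles: n_M = 5.14 − 2X; n_R = 1 − X; n_N = 2X.
n_T = Σnᵢ = 6.14 − X.
K_p = p_N^2 / (p_M^2 p_R) with p_i = (n_i/n_T)·P.
At X = 0.428: the mole-fraction product g(X) = Π y_i^ν_i = 0.3987. Since K_p = g(X)·P^{-1}, P = (g/K_p)^(1/1) = (0.3987/0.196)^(1/1) = 2.03 bar.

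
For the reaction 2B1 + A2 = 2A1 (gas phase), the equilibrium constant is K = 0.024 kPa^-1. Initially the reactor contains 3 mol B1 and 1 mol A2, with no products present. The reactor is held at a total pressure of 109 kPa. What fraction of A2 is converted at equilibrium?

Basis: 1 mol A2 initially; let X = conversion of A2. Extent ξ = X.
Species balance: n_B1 = 3 − 2X; n_A2 = 1 − X; n_A1 = 2X.
Summing: n_T = 4 − X.
Mole fractions y_i = n_i/n_T; K = p_A1^2 / (p_B1^2 p_A2) with p_i = y_i·P.
Equating to 0.024 kPa^-1 and solving on 0 < X < 1: X = 0.552.

X = 0.552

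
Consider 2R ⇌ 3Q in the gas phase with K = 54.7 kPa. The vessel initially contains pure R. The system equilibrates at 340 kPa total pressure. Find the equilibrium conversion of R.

X = 0.300

Take 1 mol R as basis and let X be its fractional conversion, so ξ = 0.5X.
Mole table: n_R = 1 − X; n_Q = 1.5X.
Total moles n_T = 1 + 0.5X.
Mole fractions y_i = n_i/n_T; K = p_Q^3 / (p_R^2) with p_i = y_i·P.
Substituting and setting equal to 54.7 kPa gives a polynomial in X; the root in (0,1) is X = 0.300.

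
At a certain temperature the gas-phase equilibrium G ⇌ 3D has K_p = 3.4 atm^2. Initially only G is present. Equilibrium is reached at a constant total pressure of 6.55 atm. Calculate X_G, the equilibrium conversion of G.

Basis: 1 mol G initially; let X = conversion of G. Extent ξ = X.
Mole table: n_G = 1 − X; n_D = 3X.
Summing: n_T = 1 + 2X.
With p_i = (n_i/n_T)P, K_p = p_D^3 / (p_G).
Equating to 3.4 atm^2 and solving on 0 < X < 1: X = 0.163.

X = 0.163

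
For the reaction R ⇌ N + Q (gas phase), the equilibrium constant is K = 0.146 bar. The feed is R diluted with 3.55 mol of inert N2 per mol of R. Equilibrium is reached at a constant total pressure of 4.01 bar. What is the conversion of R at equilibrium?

X = 0.342

Basis: 1 mol R initially; let X = conversion of R. Extent ξ = X.
Species balance: n_R = 1 − X; n_N = X; n_Q = X; n_I = 3.55 (inert).
n_T = Σnᵢ = 4.55 + X.
Mole fractions y_i = n_i/n_T; K = p_N p_Q / (p_R) with p_i = y_i·P.
Setting this equal to 0.146 bar and taking the physical root (0 < X < 1) gives X = 0.342.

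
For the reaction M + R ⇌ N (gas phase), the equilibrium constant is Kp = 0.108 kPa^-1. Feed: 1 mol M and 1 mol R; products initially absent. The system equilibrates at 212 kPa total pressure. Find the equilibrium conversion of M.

Let X = conversion of M (basis 1 mol M); extent of reaction ξ = X.
Species balance: n_M = 1 − X; n_R = 1 − X; n_N = X.
Total moles n_T = 2 − X.
y_i = n_i/n_T, p_i = y_i·P. Kp = p_N / (p_M p_R).
Substituting and setting equal to 0.108 kPa^-1 gives a polynomial in X; the root in (0,1) is X = 0.795.

X = 0.795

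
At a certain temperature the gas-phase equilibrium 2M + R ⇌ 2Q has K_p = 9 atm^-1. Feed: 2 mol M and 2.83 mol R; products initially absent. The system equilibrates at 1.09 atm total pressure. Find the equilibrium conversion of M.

Take 2 mol M as basis and let X be its fractional conversion, so ξ = X.
Moles: n_M = 2 − 2X; n_R = 2.83 − X; n_Q = 2X.
Summing: n_T = 4.83 − X.
With p_i = (n_i/n_T)P, K_p = p_Q^2 / (p_M^2 p_R).
This yields a degree-3 equation in X; solving on (0,1), X = 0.692.

X = 0.692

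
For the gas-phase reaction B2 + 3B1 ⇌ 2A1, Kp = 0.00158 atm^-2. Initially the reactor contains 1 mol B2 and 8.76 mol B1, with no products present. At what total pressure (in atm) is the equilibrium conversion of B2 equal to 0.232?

P = 5.41 atm

Take 1 mol B2 as basis and let X be its fractional conversion, so ξ = X.
Moles: n_B2 = 1 − X; n_B1 = 8.76 − 3X; n_A1 = 2X.
Total moles n_T = 9.76 − 2X.
Kp = p_A1^2 / (p_B2 p_B1^3) with p_i = (n_i/n_T)·P.
At X = 0.232: the mole-fraction product g(X) = Π y_i^ν_i = 0.0462. Since Kp = g(X)·P^{-2}, P = (g/Kp)^(1/2) = (0.0462/0.00158)^(1/2) = 5.41 atm.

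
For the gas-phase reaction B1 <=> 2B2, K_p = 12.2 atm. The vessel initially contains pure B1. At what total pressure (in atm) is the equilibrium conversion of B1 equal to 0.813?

Take 1 mol B1 as basis and let X be its fractional conversion, so ξ = X.
At extent ξ: n_B1 = 1 − X; n_B2 = 2X.
Summing: n_T = 1 + X.
K_p = p_B2^2 / (p_B1) with p_i = (n_i/n_T)·P.
At X = 0.813: the mole-fraction product g(X) = Π y_i^ν_i = 7.798. Since K_p = g(X)·P^{1}, P = (K_p/g)^(1/1) = (12.2/7.798)^(1/1) = 1.56 atm.

P = 1.56 atm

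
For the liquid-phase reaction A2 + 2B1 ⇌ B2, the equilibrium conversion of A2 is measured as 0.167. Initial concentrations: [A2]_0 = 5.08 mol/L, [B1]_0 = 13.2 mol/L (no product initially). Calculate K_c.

K_c = 0.00152 (mol/L)^-2

Let X = conversion of A2.
Concentrations: [A2] = 5.08 − 5.08X; [B1] = 13.2 − 10.2X; [B2] = 5.08X.
At X = 0.167: [A2] = 4.23, [B1] = 11.5, [B2] = 0.848.
K_c = [B2] / ([A2] [B1]^2) = 0.00152 (mol/L)^-2.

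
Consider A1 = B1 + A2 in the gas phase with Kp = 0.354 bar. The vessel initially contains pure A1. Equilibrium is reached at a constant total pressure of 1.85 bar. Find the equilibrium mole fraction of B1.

Take 1 mol A1 as basis and let X be its fractional conversion, so ξ = X.
At extent ξ: n_A1 = 1 − X; n_B1 = X; n_A2 = X.
n_T = Σnᵢ = 1 + X.
y_i = n_i/n_T, p_i = y_i·P. Kp = p_B1 p_A2 / (p_A1).
This yields a degree-2 equation in X; solving on (0,1), X = 0.401.
Then n_B1 = 0.401, n_T = 1.4, so y_B1 = 0.286.

y_B1 = 0.286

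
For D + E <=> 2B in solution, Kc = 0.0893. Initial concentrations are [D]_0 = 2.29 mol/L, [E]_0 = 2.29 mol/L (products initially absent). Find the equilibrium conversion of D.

Let X = conversion of D; extent ξ = 2.29·X mol/L.
Concentrations: [D] = 2.29 − 2.29X; [E] = 2.29 − 2.29X; [B] = 4.58X.
Kc = [B]^2 / ([D] [E]).
This equals 0.0893 at X = 0.130 (the root in 0 < X < 1).

X = 0.130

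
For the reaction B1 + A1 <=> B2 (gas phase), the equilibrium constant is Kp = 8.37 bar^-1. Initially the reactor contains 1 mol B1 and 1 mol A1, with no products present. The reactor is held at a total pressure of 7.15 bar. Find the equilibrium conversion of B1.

Take 1 mol B1 as basis and let X be its fractional conversion, so ξ = X.
At extent ξ: n_B1 = 1 − X; n_A1 = 1 − X; n_B2 = X.
Total moles n_T = 2 − X.
y_i = n_i/n_T, p_i = y_i·P. Kp = p_B2 / (p_B1 p_A1).
Substituting and setting equal to 8.37 bar^-1 gives a polynomial in X; the root in (0,1) is X = 0.872.

X = 0.872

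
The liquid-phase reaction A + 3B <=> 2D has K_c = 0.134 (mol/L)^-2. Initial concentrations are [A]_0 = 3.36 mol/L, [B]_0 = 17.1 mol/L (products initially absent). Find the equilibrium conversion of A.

Let X = conversion of A; extent ξ = 3.36·X mol/L.
Concentrations: [A] = 3.36 − 3.36X; [B] = 17.1 − 10.1X; [D] = 6.72X.
K_c = [D]^2 / ([A] [B]^3).
Setting equal to 0.134 and solving for X on (0,1) gives X = 0.869.

X = 0.869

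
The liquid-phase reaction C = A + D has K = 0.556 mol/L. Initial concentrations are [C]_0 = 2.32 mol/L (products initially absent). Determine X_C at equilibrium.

X = 0.384

Let X = conversion of C; extent ξ = 2.32·X mol/L.
Concentrations: [C] = 2.32 − 2.32X; [A] = 2.32X; [D] = 2.32X.
K = [A] [D] / ([C]).
Equating to 0.556 mol/L: the physical root is X = 0.384.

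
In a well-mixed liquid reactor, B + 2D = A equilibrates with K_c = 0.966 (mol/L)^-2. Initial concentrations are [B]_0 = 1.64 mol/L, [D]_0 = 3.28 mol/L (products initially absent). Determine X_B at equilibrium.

X = 0.611

Let X = conversion of B; extent ξ = 1.64·X mol/L.
Concentrations: [B] = 1.64 − 1.64X; [D] = 3.28 − 3.28X; [A] = 1.64X.
K_c = [A] / ([B] [D]^2).
Setting equal to 0.966 and solving for X on (0,1) gives X = 0.611.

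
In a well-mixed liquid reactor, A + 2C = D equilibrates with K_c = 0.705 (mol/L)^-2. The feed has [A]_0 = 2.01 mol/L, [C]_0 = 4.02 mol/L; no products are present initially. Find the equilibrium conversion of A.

Let X = conversion of A; extent ξ = 2.01·X mol/L.
Concentrations: [A] = 2.01 − 2.01X; [C] = 4.02 − 4.02X; [D] = 2.01X.
K_c = [D] / ([A] [C]^2).
Setting equal to 0.705 and solving for X on (0,1) gives X = 0.621.

X = 0.621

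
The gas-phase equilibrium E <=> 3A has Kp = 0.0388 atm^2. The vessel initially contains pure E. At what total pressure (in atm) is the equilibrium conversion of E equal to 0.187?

P = 0.581 atm

Let X = conversion of E (basis 1 mol E); extent of reaction ξ = X.
At extent ξ: n_E = 1 − X; n_A = 3X.
Total moles n_T = 1 + 2X.
Kp = p_A^3 / (p_E) with p_i = (n_i/n_T)·P.
At X = 0.187: the mole-fraction product g(X) = Π y_i^ν_i = 0.115. Since Kp = g(X)·P^{2}, P = (Kp/g)^(1/2) = (0.0388/0.115)^(1/2) = 0.581 atm.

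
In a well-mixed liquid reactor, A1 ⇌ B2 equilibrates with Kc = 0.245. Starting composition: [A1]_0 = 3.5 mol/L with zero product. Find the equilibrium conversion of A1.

Let X = conversion of A1; extent ξ = 3.5·X mol/L.
Concentrations: [A1] = 3.5 − 3.5X; [B2] = 3.5X.
Kc = [B2] / ([A1]).
This equals 0.245 at X = 0.197 (the root in 0 < X < 1).

X = 0.197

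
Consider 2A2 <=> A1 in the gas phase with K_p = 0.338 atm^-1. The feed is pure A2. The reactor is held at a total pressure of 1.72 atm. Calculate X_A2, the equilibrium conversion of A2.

X = 0.452

Basis: 1 mol A2 initially; let X = conversion of A2. Extent ξ = 0.5X.
Moles: n_A2 = 1 − X; n_A1 = 0.5X.
Total moles n_T = 1 − 0.5X.
With p_i = (n_i/n_T)P, K_p = p_A1 / (p_A2^2).
Setting this equal to 0.338 atm^-1 and taking the physical root (0 < X < 1) gives X = 0.452.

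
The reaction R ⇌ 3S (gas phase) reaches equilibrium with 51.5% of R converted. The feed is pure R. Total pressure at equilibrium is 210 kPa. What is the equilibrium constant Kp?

Basis: 1 mol R initially; let X = conversion of R. Extent ξ = X.
Species balance: n_R = 1 − X; n_S = 3X.
Total moles n_T = 1 + 2X.
At X = 0.515: n_R = 0.485, n_S = 1.54, n_T = 2.03.
p_i = (n_i/n_T)·P. Kp = p_S^3 / (p_R) = 8.14e+04 kPa^2.

Kp = 8.14e+04 kPa^2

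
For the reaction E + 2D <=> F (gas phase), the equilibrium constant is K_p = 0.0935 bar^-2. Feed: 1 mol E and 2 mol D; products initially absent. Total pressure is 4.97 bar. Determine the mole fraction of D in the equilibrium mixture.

y_D = 0.543

Let X = conversion of E (basis 1 mol E); extent of reaction ξ = X.
Mole table: n_E = 1 − X; n_D = 2 − 2X; n_F = X.
Total moles n_T = 3 − 2X.
With p_i = (n_i/n_T)P, K_p = p_F / (p_E p_D^2).
Equating to 0.0935 bar^-2 and solving on 0 < X < 1: X = 0.405.
Then n_D = 1.19, n_T = 2.19, so y_D = 0.543.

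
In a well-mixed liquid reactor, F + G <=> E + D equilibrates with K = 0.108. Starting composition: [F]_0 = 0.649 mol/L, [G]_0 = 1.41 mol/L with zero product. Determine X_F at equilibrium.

X = 0.356

Let X = conversion of F; extent ξ = 0.649·X mol/L.
Concentrations: [F] = 0.649 − 0.649X; [G] = 1.41 − 0.649X; [E] = 0.649X; [D] = 0.649X.
K = [E] [D] / ([F] [G]).
Equating to 0.108: the physical root is X = 0.356.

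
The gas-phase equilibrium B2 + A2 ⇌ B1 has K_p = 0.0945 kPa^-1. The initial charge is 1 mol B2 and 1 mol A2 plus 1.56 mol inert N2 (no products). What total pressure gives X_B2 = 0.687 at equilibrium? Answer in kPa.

P = 213 kPa

Basis: 1 mol B2 initially; let X = conversion of B2. Extent ξ = X.
Mole table: n_B2 = 1 − X; n_A2 = 1 − X; n_B1 = X; n_I = 1.56 (inert).
Total moles n_T = 3.56 − X.
K_p = p_B1 / (p_B2 p_A2) with p_i = (n_i/n_T)·P.
At X = 0.687: the mole-fraction product g(X) = Π y_i^ν_i = 20.15. Since K_p = g(X)·P^{-1}, P = (g/K_p)^(1/1) = (20.15/0.0945)^(1/1) = 213 kPa.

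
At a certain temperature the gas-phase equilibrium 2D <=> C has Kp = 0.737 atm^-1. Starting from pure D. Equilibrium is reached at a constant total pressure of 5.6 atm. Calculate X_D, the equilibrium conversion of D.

Let X = conversion of D (basis 1 mol D); extent of reaction ξ = 0.5X.
Moles: n_D = 1 − X; n_C = 0.5X.
Summing: n_T = 1 − 0.5X.
Mole fractions y_i = n_i/n_T; Kp = p_C / (p_D^2) with p_i = y_i·P.
This yields a degree-2 equation in X; solving on (0,1), X = 0.761.

X = 0.761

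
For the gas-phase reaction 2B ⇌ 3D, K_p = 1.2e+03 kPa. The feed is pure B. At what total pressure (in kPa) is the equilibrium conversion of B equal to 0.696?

Let X = conversion of B (basis 1 mol B); extent of reaction ξ = 0.5X.
Mole table: n_B = 1 − X; n_D = 1.5X.
Total moles n_T = 1 + 0.5X.
K_p = p_D^3 / (p_B^2) with p_i = (n_i/n_T)·P.
At X = 0.696: the mole-fraction product g(X) = Π y_i^ν_i = 9.134. Since K_p = g(X)·P^{1}, P = (K_p/g)^(1/1) = (1.2e+03/9.134)^(1/1) = 131 kPa.

P = 131 kPa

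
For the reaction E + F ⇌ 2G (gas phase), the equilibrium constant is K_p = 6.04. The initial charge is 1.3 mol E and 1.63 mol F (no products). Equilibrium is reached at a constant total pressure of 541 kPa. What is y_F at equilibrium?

y_F = 0.285

Basis: 1.3 mol E initially; let X = conversion of E. Extent ξ = 1.3X.
Species balance: n_E = 1.3 − 1.3X; n_F = 1.63 − 1.3X; n_G = 2.6X.
n_T stays at 2.93 (no change in mole number).
Mole fractions y_i = n_i/n_T; K_p = p_G^2 / (p_E p_F) with p_i = y_i·P.
Substituting and setting equal to 6.04 gives a polynomial in X; the root in (0,1) is X = 0.613.
Then n_F = 0.834, n_T = 2.93, so y_F = 0.285.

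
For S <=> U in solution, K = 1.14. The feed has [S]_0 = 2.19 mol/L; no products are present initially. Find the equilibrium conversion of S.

X = 0.533

Let X = conversion of S; extent ξ = 2.19·X mol/L.
Concentrations: [S] = 2.19 − 2.19X; [U] = 2.19X.
K = [U] / ([S]).
Solving K = 1.14 for X ∈ (0,1): X = 0.533.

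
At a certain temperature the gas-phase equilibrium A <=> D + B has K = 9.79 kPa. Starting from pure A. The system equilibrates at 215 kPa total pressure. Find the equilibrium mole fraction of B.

y_B = 0.173

Basis: 1 mol A initially; let X = conversion of A. Extent ξ = X.
Mole table: n_A = 1 − X; n_D = X; n_B = X.
n_T = Σnᵢ = 1 + X.
Mole fractions y_i = n_i/n_T; K = p_D p_B / (p_A) with p_i = y_i·P.
Equating to 9.79 kPa and solving on 0 < X < 1: X = 0.209.
Then n_B = 0.209, n_T = 1.21, so y_B = 0.173.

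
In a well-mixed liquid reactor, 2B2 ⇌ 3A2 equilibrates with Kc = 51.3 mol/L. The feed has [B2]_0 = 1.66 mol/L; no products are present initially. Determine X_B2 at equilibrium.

Let X = conversion of B2; extent ξ = 1.66X/2 mol/L.
Concentrations: [B2] = 1.66 − 1.66X; [A2] = 2.49X.
Kc = [A2]^3 / ([B2]^2).
Setting equal to 51.3 and solving for X on (0,1) gives X = 0.775.

X = 0.775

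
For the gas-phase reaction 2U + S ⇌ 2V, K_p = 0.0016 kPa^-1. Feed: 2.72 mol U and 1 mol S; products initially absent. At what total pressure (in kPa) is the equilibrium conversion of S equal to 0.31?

P = 269 kPa

Take 1 mol S as basis and let X be its fractional conversion, so ξ = X.
Mole table: n_U = 2.72 − 2X; n_S = 1 − X; n_V = 2X.
n_T = Σnᵢ = 3.72 − X.
K_p = p_V^2 / (p_U^2 p_S) with p_i = (n_i/n_T)·P.
At X = 0.31: the mole-fraction product g(X) = Π y_i^ν_i = 0.4308. Since K_p = g(X)·P^{-1}, P = (g/K_p)^(1/1) = (0.4308/0.0016)^(1/1) = 269 kPa.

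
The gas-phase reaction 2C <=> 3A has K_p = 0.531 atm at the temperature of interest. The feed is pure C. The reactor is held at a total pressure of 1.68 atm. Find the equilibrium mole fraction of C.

y_C = 0.545

Basis: 1 mol C initially; let X = conversion of C. Extent ξ = 0.5X.
Mole table: n_C = 1 − X; n_A = 1.5X.
n_T = Σnᵢ = 1 + 0.5X.
y_i = n_i/n_T, p_i = y_i·P. K_p = p_A^3 / (p_C^2).
Equating to 0.531 atm and solving on 0 < X < 1: X = 0.357.
Then n_C = 0.643, n_T = 1.18, so y_C = 0.545.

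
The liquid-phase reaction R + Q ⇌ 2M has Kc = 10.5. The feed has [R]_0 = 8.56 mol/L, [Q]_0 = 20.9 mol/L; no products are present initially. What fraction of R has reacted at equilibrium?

X = 0.835

Let X = conversion of R; extent ξ = 8.56·X mol/L.
Concentrations: [R] = 8.56 − 8.56X; [Q] = 20.9 − 8.56X; [M] = 17.1X.
Kc = [M]^2 / ([R] [Q]).
Equating to 10.5: the physical root is X = 0.835.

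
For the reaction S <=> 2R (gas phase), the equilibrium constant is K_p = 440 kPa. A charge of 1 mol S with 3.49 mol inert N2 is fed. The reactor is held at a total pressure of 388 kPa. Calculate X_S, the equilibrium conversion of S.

Let X = conversion of S (basis 1 mol S); extent of reaction ξ = X.
At extent ξ: n_S = 1 − X; n_R = 2X; n_I = 3.49 (inert).
Total moles n_T = 4.49 + X.
With p_i = (n_i/n_T)P, K_p = p_R^2 / (p_S).
Equating to 440 kPa and solving on 0 < X < 1: X = 0.682.

X = 0.682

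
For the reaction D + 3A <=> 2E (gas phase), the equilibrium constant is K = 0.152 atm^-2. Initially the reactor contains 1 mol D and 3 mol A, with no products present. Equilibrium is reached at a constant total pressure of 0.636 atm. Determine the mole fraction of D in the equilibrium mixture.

Take 1 mol D as basis and let X be its fractional conversion, so ξ = X.
Species balance: n_D = 1 − X; n_A = 3 − 3X; n_E = 2X.
n_T = Σnᵢ = 4 − 2X.
y_i = n_i/n_T, p_i = y_i·P. K = p_E^2 / (p_D p_A^3).
Equating to 0.152 atm^-2 and solving on 0 < X < 1: X = 0.130.
Then n_D = 0.87, n_T = 3.74, so y_D = 0.233.

y_D = 0.233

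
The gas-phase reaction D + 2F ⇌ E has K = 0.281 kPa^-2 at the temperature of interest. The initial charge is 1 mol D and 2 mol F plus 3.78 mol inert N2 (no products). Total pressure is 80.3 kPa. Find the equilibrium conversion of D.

Basis: 1 mol D initially; let X = conversion of D. Extent ξ = X.
Species balance: n_D = 1 − X; n_F = 2 − 2X; n_E = X; n_I = 3.78 (inert).
n_T = Σnᵢ = 6.78 − 2X.
Mole fractions y_i = n_i/n_T; K = p_E / (p_D p_F^2) with p_i = y_i·P.
Equating to 0.281 kPa^-2 and solving on 0 < X < 1: X = 0.855.

X = 0.855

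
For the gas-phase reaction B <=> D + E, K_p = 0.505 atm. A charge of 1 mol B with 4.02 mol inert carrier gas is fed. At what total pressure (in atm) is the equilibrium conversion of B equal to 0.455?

Take 1 mol B as basis and let X be its fractional conversion, so ξ = X.
Mole table: n_B = 1 − X; n_D = X; n_E = X; n_I = 4.02 (inert).
Summing: n_T = 5.02 + X.
K_p = p_D p_E / (p_B) with p_i = (n_i/n_T)·P.
At X = 0.455: the mole-fraction product g(X) = Π y_i^ν_i = 0.06938. Since K_p = g(X)·P^{1}, P = (K_p/g)^(1/1) = (0.505/0.06938)^(1/1) = 7.28 atm.

P = 7.28 atm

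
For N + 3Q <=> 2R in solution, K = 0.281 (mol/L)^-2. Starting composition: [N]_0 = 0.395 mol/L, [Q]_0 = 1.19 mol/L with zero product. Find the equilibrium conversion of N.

Let X = conversion of N; extent ξ = 0.395·X mol/L.
Concentrations: [N] = 0.395 − 0.395X; [Q] = 1.19 − 1.19X; [R] = 0.79X.
K = [R]^2 / ([N] [Q]^3).
Equating to 0.281 (mol/L)^-2: the physical root is X = 0.283.

X = 0.283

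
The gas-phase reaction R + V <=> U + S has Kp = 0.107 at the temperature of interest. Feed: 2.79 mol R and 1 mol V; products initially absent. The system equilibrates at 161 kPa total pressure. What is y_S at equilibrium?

y_S = 0.104

Let X = conversion of V (basis 1 mol V); extent of reaction ξ = X.
At extent ξ: n_R = 2.79 − X; n_V = 1 − X; n_U = X; n_S = X.
Total moles n_T = 3.79 (Δν = 0, constant).
Mole fractions y_i = n_i/n_T; Kp = p_U p_S / (p_R p_V) with p_i = y_i·P.
Setting this equal to 0.107 and taking the physical root (0 < X < 1) gives X = 0.394.
Then n_S = 0.394, n_T = 3.79, so y_S = 0.104.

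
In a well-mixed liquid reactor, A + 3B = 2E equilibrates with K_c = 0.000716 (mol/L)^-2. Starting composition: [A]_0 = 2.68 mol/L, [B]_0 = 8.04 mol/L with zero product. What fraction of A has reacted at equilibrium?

X = 0.138

Let X = conversion of A; extent ξ = 2.68·X mol/L.
Concentrations: [A] = 2.68 − 2.68X; [B] = 8.04 − 8.04X; [E] = 5.36X.
K_c = [E]^2 / ([A] [B]^3).
Setting equal to 0.000716 and solving for X on (0,1) gives X = 0.138.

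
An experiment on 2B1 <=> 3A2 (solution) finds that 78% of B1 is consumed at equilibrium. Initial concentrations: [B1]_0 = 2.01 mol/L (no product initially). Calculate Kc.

Kc = 66.5 mol/L

Let X = conversion of B1.
Concentrations: [B1] = 2.01 − 2.01X; [A2] = 3.01X.
At X = 0.78: [B1] = 0.442, [A2] = 2.35.
Kc = [A2]^3 / ([B1]^2) = 66.5 mol/L.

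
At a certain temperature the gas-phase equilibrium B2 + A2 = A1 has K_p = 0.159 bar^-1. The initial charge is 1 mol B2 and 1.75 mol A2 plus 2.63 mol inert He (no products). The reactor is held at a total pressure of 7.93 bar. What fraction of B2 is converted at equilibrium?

Let X = conversion of B2 (basis 1 mol B2); extent of reaction ξ = X.
Mole table: n_B2 = 1 − X; n_A2 = 1.75 − X; n_A1 = X; n_I = 2.63 (inert).
Total moles n_T = 5.38 − X.
With p_i = (n_i/n_T)P, K_p = p_A1 / (p_B2 p_A2).
This yields a degree-2 equation in X; solving on (0,1), X = 0.268.

X = 0.268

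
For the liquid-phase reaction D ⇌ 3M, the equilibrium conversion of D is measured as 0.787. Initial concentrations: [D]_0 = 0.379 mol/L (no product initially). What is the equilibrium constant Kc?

Kc = 8.88 (mol/L)^2

Let X = conversion of D.
Concentrations: [D] = 0.379 − 0.379X; [M] = 1.14X.
At X = 0.787: [D] = 0.0807, [M] = 0.895.
Kc = [M]^3 / ([D]) = 8.88 (mol/L)^2.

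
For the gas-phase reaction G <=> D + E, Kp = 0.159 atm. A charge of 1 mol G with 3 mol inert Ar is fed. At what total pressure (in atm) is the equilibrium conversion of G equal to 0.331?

Basis: 1 mol G initially; let X = conversion of G. Extent ξ = X.
At extent ξ: n_G = 1 − X; n_D = X; n_E = X; n_I = 3 (inert).
n_T = Σnᵢ = 4 + X.
Kp = p_D p_E / (p_G) with p_i = (n_i/n_T)·P.
At X = 0.331: the mole-fraction product g(X) = Π y_i^ν_i = 0.03781. Since Kp = g(X)·P^{1}, P = (Kp/g)^(1/1) = (0.159/0.03781)^(1/1) = 4.2 atm.

P = 4.2 atm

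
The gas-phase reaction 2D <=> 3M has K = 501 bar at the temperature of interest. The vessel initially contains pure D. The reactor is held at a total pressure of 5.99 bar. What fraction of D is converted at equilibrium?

X = 0.865

Basis: 1 mol D initially; let X = conversion of D. Extent ξ = 0.5X.
Species balance: n_D = 1 − X; n_M = 1.5X.
Total moles n_T = 1 + 0.5X.
y_i = n_i/n_T, p_i = y_i·P. K = p_M^3 / (p_D^2).
Substituting and setting equal to 501 bar gives a polynomial in X; the root in (0,1) is X = 0.865.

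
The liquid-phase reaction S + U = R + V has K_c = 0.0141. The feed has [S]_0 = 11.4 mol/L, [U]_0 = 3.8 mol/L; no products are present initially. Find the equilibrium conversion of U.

X = 0.180

Let X = conversion of U; extent ξ = 3.8·X mol/L.
Concentrations: [S] = 11.4 − 3.8X; [U] = 3.8 − 3.8X; [R] = 3.8X; [V] = 3.8X.
K_c = [R] [V] / ([S] [U]).
Equating to 0.0141: the physical root is X = 0.180.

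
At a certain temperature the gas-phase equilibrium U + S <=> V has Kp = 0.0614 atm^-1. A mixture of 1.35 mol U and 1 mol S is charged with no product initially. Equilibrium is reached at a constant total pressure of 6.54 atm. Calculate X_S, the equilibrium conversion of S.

Basis: 1 mol S initially; let X = conversion of S. Extent ξ = X.
Moles: n_U = 1.35 − X; n_S = 1 − X; n_V = X.
Total moles n_T = 2.35 − X.
y_i = n_i/n_T, p_i = y_i·P. Kp = p_V / (p_U p_S).
Equating to 0.0614 atm^-1 and solving on 0 < X < 1: X = 0.178.

X = 0.178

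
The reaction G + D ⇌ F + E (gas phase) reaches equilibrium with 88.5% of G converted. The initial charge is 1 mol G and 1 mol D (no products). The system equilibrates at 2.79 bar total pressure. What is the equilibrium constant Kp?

Basis: 1 mol G initially; let X = conversion of G. Extent ξ = X.
At extent ξ: n_G = 1 − X; n_D = 1 − X; n_F = X; n_E = X.
Total moles n_T = 2 (Δν = 0, constant).
At X = 0.885: n_G = 0.115, n_D = 0.115, n_F = 0.885, n_E = 0.885, n_T = 2.
p_i = (n_i/n_T)·P. Kp = p_F p_E / (p_G p_D) = 59.2.

Kp = 59.2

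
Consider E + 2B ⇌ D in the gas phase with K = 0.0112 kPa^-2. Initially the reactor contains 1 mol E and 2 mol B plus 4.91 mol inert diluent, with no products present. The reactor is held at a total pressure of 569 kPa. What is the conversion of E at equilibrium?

Let X = conversion of E (basis 1 mol E); extent of reaction ξ = X.
Species balance: n_E = 1 − X; n_B = 2 − 2X; n_D = X; n_I = 4.91 (inert).
Summing: n_T = 7.91 − 2X.
With p_i = (n_i/n_T)P, K = p_D / (p_E p_B^2).
This yields a degree-3 equation in X; solving on (0,1), X = 0.868.

X = 0.868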